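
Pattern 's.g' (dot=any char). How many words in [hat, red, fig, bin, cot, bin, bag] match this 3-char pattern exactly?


Pattern 's.g' means: starts with 's', any single char, ends with 'g'.
Checking each word (must be exactly 3 chars):
  'hat' (len=3): no
  'red' (len=3): no
  'fig' (len=3): no
  'bin' (len=3): no
  'cot' (len=3): no
  'bin' (len=3): no
  'bag' (len=3): no
Matching words: []
Total: 0

0


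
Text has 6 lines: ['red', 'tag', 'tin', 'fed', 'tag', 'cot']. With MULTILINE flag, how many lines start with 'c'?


With MULTILINE flag, ^ matches the start of each line.
Lines: ['red', 'tag', 'tin', 'fed', 'tag', 'cot']
Checking which lines start with 'c':
  Line 1: 'red' -> no
  Line 2: 'tag' -> no
  Line 3: 'tin' -> no
  Line 4: 'fed' -> no
  Line 5: 'tag' -> no
  Line 6: 'cot' -> MATCH
Matching lines: ['cot']
Count: 1

1


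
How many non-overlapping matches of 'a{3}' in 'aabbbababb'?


Pattern 'a{3}' matches exactly 3 consecutive a's (greedy, non-overlapping).
String: 'aabbbababb'
Scanning for runs of a's:
  Run at pos 0: 'aa' (length 2) -> 0 match(es)
  Run at pos 5: 'a' (length 1) -> 0 match(es)
  Run at pos 7: 'a' (length 1) -> 0 match(es)
Matches found: []
Total: 0

0


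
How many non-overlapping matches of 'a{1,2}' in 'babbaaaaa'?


Pattern 'a{1,2}' matches between 1 and 2 consecutive a's (greedy).
String: 'babbaaaaa'
Finding runs of a's and applying greedy matching:
  Run at pos 1: 'a' (length 1)
  Run at pos 4: 'aaaaa' (length 5)
Matches: ['a', 'aa', 'aa', 'a']
Count: 4

4


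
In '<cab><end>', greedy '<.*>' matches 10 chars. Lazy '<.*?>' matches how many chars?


Greedy '<.*>' tries to match as MUCH as possible.
Lazy '<.*?>' tries to match as LITTLE as possible.

String: '<cab><end>'
Greedy '<.*>' starts at first '<' and extends to the LAST '>': '<cab><end>' (10 chars)
Lazy '<.*?>' starts at first '<' and stops at the FIRST '>': '<cab>' (5 chars)

5


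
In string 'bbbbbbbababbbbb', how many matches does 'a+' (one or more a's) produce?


Pattern 'a+' matches one or more consecutive a's.
String: 'bbbbbbbababbbbb'
Scanning for runs of a:
  Match 1: 'a' (length 1)
  Match 2: 'a' (length 1)
Total matches: 2

2


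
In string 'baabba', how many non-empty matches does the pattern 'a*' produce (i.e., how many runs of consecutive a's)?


Pattern 'a*' matches zero or more a's. We want non-empty runs of consecutive a's.
String: 'baabba'
Walking through the string to find runs of a's:
  Run 1: positions 1-2 -> 'aa'
  Run 2: positions 5-5 -> 'a'
Non-empty runs found: ['aa', 'a']
Count: 2

2


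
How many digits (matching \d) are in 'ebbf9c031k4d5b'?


\d matches any digit 0-9.
Scanning 'ebbf9c031k4d5b':
  pos 4: '9' -> DIGIT
  pos 6: '0' -> DIGIT
  pos 7: '3' -> DIGIT
  pos 8: '1' -> DIGIT
  pos 10: '4' -> DIGIT
  pos 12: '5' -> DIGIT
Digits found: ['9', '0', '3', '1', '4', '5']
Total: 6

6


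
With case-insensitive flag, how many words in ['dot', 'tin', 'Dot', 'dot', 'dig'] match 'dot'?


Case-insensitive matching: compare each word's lowercase form to 'dot'.
  'dot' -> lower='dot' -> MATCH
  'tin' -> lower='tin' -> no
  'Dot' -> lower='dot' -> MATCH
  'dot' -> lower='dot' -> MATCH
  'dig' -> lower='dig' -> no
Matches: ['dot', 'Dot', 'dot']
Count: 3

3


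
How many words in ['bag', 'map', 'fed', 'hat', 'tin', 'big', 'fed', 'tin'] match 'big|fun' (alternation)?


Alternation 'big|fun' matches either 'big' or 'fun'.
Checking each word:
  'bag' -> no
  'map' -> no
  'fed' -> no
  'hat' -> no
  'tin' -> no
  'big' -> MATCH
  'fed' -> no
  'tin' -> no
Matches: ['big']
Count: 1

1


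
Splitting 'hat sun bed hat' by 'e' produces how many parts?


Splitting by 'e' breaks the string at each occurrence of the separator.
Text: 'hat sun bed hat'
Parts after split:
  Part 1: 'hat sun b'
  Part 2: 'd hat'
Total parts: 2

2


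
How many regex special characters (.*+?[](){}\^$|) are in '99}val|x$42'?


Regex special characters are: . * + ? [ ] ( ) { } \ ^ $ |
Scanning '99}val|x$42':
  pos 2: '}' -> SPECIAL
  pos 6: '|' -> SPECIAL
  pos 8: '$' -> SPECIAL
Special chars found: ['}', '|', '$']
Total: 3

3


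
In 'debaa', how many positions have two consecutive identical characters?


Looking for consecutive identical characters in 'debaa':
  pos 0-1: 'd' vs 'e' -> different
  pos 1-2: 'e' vs 'b' -> different
  pos 2-3: 'b' vs 'a' -> different
  pos 3-4: 'a' vs 'a' -> MATCH ('aa')
Consecutive identical pairs: ['aa']
Count: 1

1


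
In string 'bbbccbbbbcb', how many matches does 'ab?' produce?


Pattern 'ab?' matches 'a' optionally followed by 'b'.
String: 'bbbccbbbbcb'
Scanning left to right for 'a' then checking next char:
Total matches: 0

0


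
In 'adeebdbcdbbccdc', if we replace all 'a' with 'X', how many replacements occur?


re.sub('a', 'X', text) replaces every occurrence of 'a' with 'X'.
Text: 'adeebdbcdbbccdc'
Scanning for 'a':
  pos 0: 'a' -> replacement #1
Total replacements: 1

1


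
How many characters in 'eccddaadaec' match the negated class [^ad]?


Negated class [^ad] matches any char NOT in {a, d}
Scanning 'eccddaadaec':
  pos 0: 'e' -> MATCH
  pos 1: 'c' -> MATCH
  pos 2: 'c' -> MATCH
  pos 3: 'd' -> no (excluded)
  pos 4: 'd' -> no (excluded)
  pos 5: 'a' -> no (excluded)
  pos 6: 'a' -> no (excluded)
  pos 7: 'd' -> no (excluded)
  pos 8: 'a' -> no (excluded)
  pos 9: 'e' -> MATCH
  pos 10: 'c' -> MATCH
Total matches: 5

5


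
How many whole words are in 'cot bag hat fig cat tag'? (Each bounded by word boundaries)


Word boundaries (\b) mark the start/end of each word.
Text: 'cot bag hat fig cat tag'
Splitting by whitespace:
  Word 1: 'cot'
  Word 2: 'bag'
  Word 3: 'hat'
  Word 4: 'fig'
  Word 5: 'cat'
  Word 6: 'tag'
Total whole words: 6

6


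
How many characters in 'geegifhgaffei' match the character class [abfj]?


Character class [abfj] matches any of: {a, b, f, j}
Scanning string 'geegifhgaffei' character by character:
  pos 0: 'g' -> no
  pos 1: 'e' -> no
  pos 2: 'e' -> no
  pos 3: 'g' -> no
  pos 4: 'i' -> no
  pos 5: 'f' -> MATCH
  pos 6: 'h' -> no
  pos 7: 'g' -> no
  pos 8: 'a' -> MATCH
  pos 9: 'f' -> MATCH
  pos 10: 'f' -> MATCH
  pos 11: 'e' -> no
  pos 12: 'i' -> no
Total matches: 4

4


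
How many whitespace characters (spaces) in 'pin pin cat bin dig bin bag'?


\s matches whitespace characters (spaces, tabs, etc.).
Text: 'pin pin cat bin dig bin bag'
This text has 7 words separated by spaces.
Number of spaces = number of words - 1 = 7 - 1 = 6

6


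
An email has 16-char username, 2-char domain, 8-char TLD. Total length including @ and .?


An email address has format: username@domain.tld
Username length: 16
'@' character: 1
Domain length: 2
'.' character: 1
TLD length: 8
Total = 16 + 1 + 2 + 1 + 8 = 28

28


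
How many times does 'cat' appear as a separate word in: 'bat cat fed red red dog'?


Scanning each word for exact match 'cat':
  Word 1: 'bat' -> no
  Word 2: 'cat' -> MATCH
  Word 3: 'fed' -> no
  Word 4: 'red' -> no
  Word 5: 'red' -> no
  Word 6: 'dog' -> no
Total matches: 1

1


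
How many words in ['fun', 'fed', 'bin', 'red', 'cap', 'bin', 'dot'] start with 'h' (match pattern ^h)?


Pattern ^h anchors to start of word. Check which words begin with 'h':
  'fun' -> no
  'fed' -> no
  'bin' -> no
  'red' -> no
  'cap' -> no
  'bin' -> no
  'dot' -> no
Matching words: []
Count: 0

0


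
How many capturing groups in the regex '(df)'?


To count capturing groups, count each '(' that starts a group.
Pattern: '(df)'
Walking through the pattern:
  Position 0: '(' -> group #1
Total capturing groups: 1

1


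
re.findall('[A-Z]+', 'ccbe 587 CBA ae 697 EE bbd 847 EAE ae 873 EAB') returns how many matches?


Pattern '[A-Z]+' finds one or more uppercase letters.
Text: 'ccbe 587 CBA ae 697 EE bbd 847 EAE ae 873 EAB'
Scanning for matches:
  Match 1: 'CBA'
  Match 2: 'EE'
  Match 3: 'EAE'
  Match 4: 'EAB'
Total matches: 4

4


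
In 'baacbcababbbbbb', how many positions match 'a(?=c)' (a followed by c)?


Lookahead 'a(?=c)' matches 'a' only when followed by 'c'.
String: 'baacbcababbbbbb'
Checking each position where char is 'a':
  pos 1: 'a' -> no (next='a')
  pos 2: 'a' -> MATCH (next='c')
  pos 6: 'a' -> no (next='b')
  pos 8: 'a' -> no (next='b')
Matching positions: [2]
Count: 1

1


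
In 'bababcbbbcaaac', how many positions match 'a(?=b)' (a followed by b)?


Lookahead 'a(?=b)' matches 'a' only when followed by 'b'.
String: 'bababcbbbcaaac'
Checking each position where char is 'a':
  pos 1: 'a' -> MATCH (next='b')
  pos 3: 'a' -> MATCH (next='b')
  pos 10: 'a' -> no (next='a')
  pos 11: 'a' -> no (next='a')
  pos 12: 'a' -> no (next='c')
Matching positions: [1, 3]
Count: 2

2


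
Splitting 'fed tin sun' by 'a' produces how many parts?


Splitting by 'a' breaks the string at each occurrence of the separator.
Text: 'fed tin sun'
Parts after split:
  Part 1: 'fed tin sun'
Total parts: 1

1


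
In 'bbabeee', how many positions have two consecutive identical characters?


Looking for consecutive identical characters in 'bbabeee':
  pos 0-1: 'b' vs 'b' -> MATCH ('bb')
  pos 1-2: 'b' vs 'a' -> different
  pos 2-3: 'a' vs 'b' -> different
  pos 3-4: 'b' vs 'e' -> different
  pos 4-5: 'e' vs 'e' -> MATCH ('ee')
  pos 5-6: 'e' vs 'e' -> MATCH ('ee')
Consecutive identical pairs: ['bb', 'ee', 'ee']
Count: 3

3


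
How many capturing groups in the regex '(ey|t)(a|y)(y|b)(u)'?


To count capturing groups, count each '(' that starts a group.
Pattern: '(ey|t)(a|y)(y|b)(u)'
Walking through the pattern:
  Position 0: '(' -> group #1
  Position 6: '(' -> group #2
  Position 11: '(' -> group #3
  Position 16: '(' -> group #4
Total capturing groups: 4

4


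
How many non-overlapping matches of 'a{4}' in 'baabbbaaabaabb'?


Pattern 'a{4}' matches exactly 4 consecutive a's (greedy, non-overlapping).
String: 'baabbbaaabaabb'
Scanning for runs of a's:
  Run at pos 1: 'aa' (length 2) -> 0 match(es)
  Run at pos 6: 'aaa' (length 3) -> 0 match(es)
  Run at pos 10: 'aa' (length 2) -> 0 match(es)
Matches found: []
Total: 0

0


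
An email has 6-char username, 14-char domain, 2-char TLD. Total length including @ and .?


An email address has format: username@domain.tld
Username length: 6
'@' character: 1
Domain length: 14
'.' character: 1
TLD length: 2
Total = 6 + 1 + 14 + 1 + 2 = 24

24


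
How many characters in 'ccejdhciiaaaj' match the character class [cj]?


Character class [cj] matches any of: {c, j}
Scanning string 'ccejdhciiaaaj' character by character:
  pos 0: 'c' -> MATCH
  pos 1: 'c' -> MATCH
  pos 2: 'e' -> no
  pos 3: 'j' -> MATCH
  pos 4: 'd' -> no
  pos 5: 'h' -> no
  pos 6: 'c' -> MATCH
  pos 7: 'i' -> no
  pos 8: 'i' -> no
  pos 9: 'a' -> no
  pos 10: 'a' -> no
  pos 11: 'a' -> no
  pos 12: 'j' -> MATCH
Total matches: 5

5


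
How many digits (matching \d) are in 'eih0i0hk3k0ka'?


\d matches any digit 0-9.
Scanning 'eih0i0hk3k0ka':
  pos 3: '0' -> DIGIT
  pos 5: '0' -> DIGIT
  pos 8: '3' -> DIGIT
  pos 10: '0' -> DIGIT
Digits found: ['0', '0', '3', '0']
Total: 4

4


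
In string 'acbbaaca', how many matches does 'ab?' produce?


Pattern 'ab?' matches 'a' optionally followed by 'b'.
String: 'acbbaaca'
Scanning left to right for 'a' then checking next char:
  Match 1: 'a' (a not followed by b)
  Match 2: 'a' (a not followed by b)
  Match 3: 'a' (a not followed by b)
  Match 4: 'a' (a not followed by b)
Total matches: 4

4


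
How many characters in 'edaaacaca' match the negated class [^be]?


Negated class [^be] matches any char NOT in {b, e}
Scanning 'edaaacaca':
  pos 0: 'e' -> no (excluded)
  pos 1: 'd' -> MATCH
  pos 2: 'a' -> MATCH
  pos 3: 'a' -> MATCH
  pos 4: 'a' -> MATCH
  pos 5: 'c' -> MATCH
  pos 6: 'a' -> MATCH
  pos 7: 'c' -> MATCH
  pos 8: 'a' -> MATCH
Total matches: 8

8


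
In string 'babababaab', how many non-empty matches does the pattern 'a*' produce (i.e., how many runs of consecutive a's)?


Pattern 'a*' matches zero or more a's. We want non-empty runs of consecutive a's.
String: 'babababaab'
Walking through the string to find runs of a's:
  Run 1: positions 1-1 -> 'a'
  Run 2: positions 3-3 -> 'a'
  Run 3: positions 5-5 -> 'a'
  Run 4: positions 7-8 -> 'aa'
Non-empty runs found: ['a', 'a', 'a', 'aa']
Count: 4

4


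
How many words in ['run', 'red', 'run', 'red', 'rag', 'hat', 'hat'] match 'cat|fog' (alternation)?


Alternation 'cat|fog' matches either 'cat' or 'fog'.
Checking each word:
  'run' -> no
  'red' -> no
  'run' -> no
  'red' -> no
  'rag' -> no
  'hat' -> no
  'hat' -> no
Matches: []
Count: 0

0


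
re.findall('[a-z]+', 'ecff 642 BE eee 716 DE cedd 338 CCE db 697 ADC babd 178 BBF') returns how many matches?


Pattern '[a-z]+' finds one or more lowercase letters.
Text: 'ecff 642 BE eee 716 DE cedd 338 CCE db 697 ADC babd 178 BBF'
Scanning for matches:
  Match 1: 'ecff'
  Match 2: 'eee'
  Match 3: 'cedd'
  Match 4: 'db'
  Match 5: 'babd'
Total matches: 5

5


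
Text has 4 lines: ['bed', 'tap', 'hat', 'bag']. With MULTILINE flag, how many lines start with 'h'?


With MULTILINE flag, ^ matches the start of each line.
Lines: ['bed', 'tap', 'hat', 'bag']
Checking which lines start with 'h':
  Line 1: 'bed' -> no
  Line 2: 'tap' -> no
  Line 3: 'hat' -> MATCH
  Line 4: 'bag' -> no
Matching lines: ['hat']
Count: 1

1


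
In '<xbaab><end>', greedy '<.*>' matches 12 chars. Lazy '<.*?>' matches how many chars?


Greedy '<.*>' tries to match as MUCH as possible.
Lazy '<.*?>' tries to match as LITTLE as possible.

String: '<xbaab><end>'
Greedy '<.*>' starts at first '<' and extends to the LAST '>': '<xbaab><end>' (12 chars)
Lazy '<.*?>' starts at first '<' and stops at the FIRST '>': '<xbaab>' (7 chars)

7


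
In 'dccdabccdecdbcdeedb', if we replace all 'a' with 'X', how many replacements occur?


re.sub('a', 'X', text) replaces every occurrence of 'a' with 'X'.
Text: 'dccdabccdecdbcdeedb'
Scanning for 'a':
  pos 4: 'a' -> replacement #1
Total replacements: 1

1


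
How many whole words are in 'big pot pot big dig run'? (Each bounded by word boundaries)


Word boundaries (\b) mark the start/end of each word.
Text: 'big pot pot big dig run'
Splitting by whitespace:
  Word 1: 'big'
  Word 2: 'pot'
  Word 3: 'pot'
  Word 4: 'big'
  Word 5: 'dig'
  Word 6: 'run'
Total whole words: 6

6


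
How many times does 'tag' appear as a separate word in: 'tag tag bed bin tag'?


Scanning each word for exact match 'tag':
  Word 1: 'tag' -> MATCH
  Word 2: 'tag' -> MATCH
  Word 3: 'bed' -> no
  Word 4: 'bin' -> no
  Word 5: 'tag' -> MATCH
Total matches: 3

3


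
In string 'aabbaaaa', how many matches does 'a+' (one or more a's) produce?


Pattern 'a+' matches one or more consecutive a's.
String: 'aabbaaaa'
Scanning for runs of a:
  Match 1: 'aa' (length 2)
  Match 2: 'aaaa' (length 4)
Total matches: 2

2


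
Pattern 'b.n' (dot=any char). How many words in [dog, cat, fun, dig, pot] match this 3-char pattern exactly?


Pattern 'b.n' means: starts with 'b', any single char, ends with 'n'.
Checking each word (must be exactly 3 chars):
  'dog' (len=3): no
  'cat' (len=3): no
  'fun' (len=3): no
  'dig' (len=3): no
  'pot' (len=3): no
Matching words: []
Total: 0

0


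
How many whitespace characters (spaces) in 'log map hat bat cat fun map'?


\s matches whitespace characters (spaces, tabs, etc.).
Text: 'log map hat bat cat fun map'
This text has 7 words separated by spaces.
Number of spaces = number of words - 1 = 7 - 1 = 6

6


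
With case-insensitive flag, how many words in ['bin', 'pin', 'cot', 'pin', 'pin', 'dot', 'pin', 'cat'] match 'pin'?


Case-insensitive matching: compare each word's lowercase form to 'pin'.
  'bin' -> lower='bin' -> no
  'pin' -> lower='pin' -> MATCH
  'cot' -> lower='cot' -> no
  'pin' -> lower='pin' -> MATCH
  'pin' -> lower='pin' -> MATCH
  'dot' -> lower='dot' -> no
  'pin' -> lower='pin' -> MATCH
  'cat' -> lower='cat' -> no
Matches: ['pin', 'pin', 'pin', 'pin']
Count: 4

4


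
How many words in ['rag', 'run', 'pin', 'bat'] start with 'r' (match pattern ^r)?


Pattern ^r anchors to start of word. Check which words begin with 'r':
  'rag' -> MATCH (starts with 'r')
  'run' -> MATCH (starts with 'r')
  'pin' -> no
  'bat' -> no
Matching words: ['rag', 'run']
Count: 2

2


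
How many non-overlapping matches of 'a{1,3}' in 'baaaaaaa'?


Pattern 'a{1,3}' matches between 1 and 3 consecutive a's (greedy).
String: 'baaaaaaa'
Finding runs of a's and applying greedy matching:
  Run at pos 1: 'aaaaaaa' (length 7)
Matches: ['aaa', 'aaa', 'a']
Count: 3

3


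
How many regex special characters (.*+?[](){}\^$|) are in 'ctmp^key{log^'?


Regex special characters are: . * + ? [ ] ( ) { } \ ^ $ |
Scanning 'ctmp^key{log^':
  pos 4: '^' -> SPECIAL
  pos 8: '{' -> SPECIAL
  pos 12: '^' -> SPECIAL
Special chars found: ['^', '{', '^']
Total: 3

3


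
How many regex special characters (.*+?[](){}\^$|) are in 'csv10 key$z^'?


Regex special characters are: . * + ? [ ] ( ) { } \ ^ $ |
Scanning 'csv10 key$z^':
  pos 9: '$' -> SPECIAL
  pos 11: '^' -> SPECIAL
Special chars found: ['$', '^']
Total: 2

2


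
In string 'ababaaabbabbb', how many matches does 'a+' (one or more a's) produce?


Pattern 'a+' matches one or more consecutive a's.
String: 'ababaaabbabbb'
Scanning for runs of a:
  Match 1: 'a' (length 1)
  Match 2: 'a' (length 1)
  Match 3: 'aaa' (length 3)
  Match 4: 'a' (length 1)
Total matches: 4

4


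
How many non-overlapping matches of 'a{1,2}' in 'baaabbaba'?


Pattern 'a{1,2}' matches between 1 and 2 consecutive a's (greedy).
String: 'baaabbaba'
Finding runs of a's and applying greedy matching:
  Run at pos 1: 'aaa' (length 3)
  Run at pos 6: 'a' (length 1)
  Run at pos 8: 'a' (length 1)
Matches: ['aa', 'a', 'a', 'a']
Count: 4

4


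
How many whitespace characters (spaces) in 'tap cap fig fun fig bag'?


\s matches whitespace characters (spaces, tabs, etc.).
Text: 'tap cap fig fun fig bag'
This text has 6 words separated by spaces.
Number of spaces = number of words - 1 = 6 - 1 = 5

5


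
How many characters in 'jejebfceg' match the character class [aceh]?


Character class [aceh] matches any of: {a, c, e, h}
Scanning string 'jejebfceg' character by character:
  pos 0: 'j' -> no
  pos 1: 'e' -> MATCH
  pos 2: 'j' -> no
  pos 3: 'e' -> MATCH
  pos 4: 'b' -> no
  pos 5: 'f' -> no
  pos 6: 'c' -> MATCH
  pos 7: 'e' -> MATCH
  pos 8: 'g' -> no
Total matches: 4

4


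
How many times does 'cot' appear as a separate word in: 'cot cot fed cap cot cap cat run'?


Scanning each word for exact match 'cot':
  Word 1: 'cot' -> MATCH
  Word 2: 'cot' -> MATCH
  Word 3: 'fed' -> no
  Word 4: 'cap' -> no
  Word 5: 'cot' -> MATCH
  Word 6: 'cap' -> no
  Word 7: 'cat' -> no
  Word 8: 'run' -> no
Total matches: 3

3


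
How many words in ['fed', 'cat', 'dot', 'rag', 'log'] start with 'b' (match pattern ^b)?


Pattern ^b anchors to start of word. Check which words begin with 'b':
  'fed' -> no
  'cat' -> no
  'dot' -> no
  'rag' -> no
  'log' -> no
Matching words: []
Count: 0

0


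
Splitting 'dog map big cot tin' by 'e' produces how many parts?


Splitting by 'e' breaks the string at each occurrence of the separator.
Text: 'dog map big cot tin'
Parts after split:
  Part 1: 'dog map big cot tin'
Total parts: 1

1


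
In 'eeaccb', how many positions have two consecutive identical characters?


Looking for consecutive identical characters in 'eeaccb':
  pos 0-1: 'e' vs 'e' -> MATCH ('ee')
  pos 1-2: 'e' vs 'a' -> different
  pos 2-3: 'a' vs 'c' -> different
  pos 3-4: 'c' vs 'c' -> MATCH ('cc')
  pos 4-5: 'c' vs 'b' -> different
Consecutive identical pairs: ['ee', 'cc']
Count: 2

2


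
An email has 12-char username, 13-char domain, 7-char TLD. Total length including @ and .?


An email address has format: username@domain.tld
Username length: 12
'@' character: 1
Domain length: 13
'.' character: 1
TLD length: 7
Total = 12 + 1 + 13 + 1 + 7 = 34

34


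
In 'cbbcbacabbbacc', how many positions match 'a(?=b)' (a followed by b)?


Lookahead 'a(?=b)' matches 'a' only when followed by 'b'.
String: 'cbbcbacabbbacc'
Checking each position where char is 'a':
  pos 5: 'a' -> no (next='c')
  pos 7: 'a' -> MATCH (next='b')
  pos 11: 'a' -> no (next='c')
Matching positions: [7]
Count: 1

1


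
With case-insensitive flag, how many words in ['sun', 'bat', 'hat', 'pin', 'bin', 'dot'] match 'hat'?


Case-insensitive matching: compare each word's lowercase form to 'hat'.
  'sun' -> lower='sun' -> no
  'bat' -> lower='bat' -> no
  'hat' -> lower='hat' -> MATCH
  'pin' -> lower='pin' -> no
  'bin' -> lower='bin' -> no
  'dot' -> lower='dot' -> no
Matches: ['hat']
Count: 1

1


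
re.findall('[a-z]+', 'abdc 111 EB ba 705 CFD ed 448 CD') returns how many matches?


Pattern '[a-z]+' finds one or more lowercase letters.
Text: 'abdc 111 EB ba 705 CFD ed 448 CD'
Scanning for matches:
  Match 1: 'abdc'
  Match 2: 'ba'
  Match 3: 'ed'
Total matches: 3

3


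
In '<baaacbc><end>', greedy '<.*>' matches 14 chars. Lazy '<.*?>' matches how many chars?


Greedy '<.*>' tries to match as MUCH as possible.
Lazy '<.*?>' tries to match as LITTLE as possible.

String: '<baaacbc><end>'
Greedy '<.*>' starts at first '<' and extends to the LAST '>': '<baaacbc><end>' (14 chars)
Lazy '<.*?>' starts at first '<' and stops at the FIRST '>': '<baaacbc>' (9 chars)

9


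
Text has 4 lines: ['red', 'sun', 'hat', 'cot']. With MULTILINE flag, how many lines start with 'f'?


With MULTILINE flag, ^ matches the start of each line.
Lines: ['red', 'sun', 'hat', 'cot']
Checking which lines start with 'f':
  Line 1: 'red' -> no
  Line 2: 'sun' -> no
  Line 3: 'hat' -> no
  Line 4: 'cot' -> no
Matching lines: []
Count: 0

0


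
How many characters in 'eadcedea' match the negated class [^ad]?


Negated class [^ad] matches any char NOT in {a, d}
Scanning 'eadcedea':
  pos 0: 'e' -> MATCH
  pos 1: 'a' -> no (excluded)
  pos 2: 'd' -> no (excluded)
  pos 3: 'c' -> MATCH
  pos 4: 'e' -> MATCH
  pos 5: 'd' -> no (excluded)
  pos 6: 'e' -> MATCH
  pos 7: 'a' -> no (excluded)
Total matches: 4

4


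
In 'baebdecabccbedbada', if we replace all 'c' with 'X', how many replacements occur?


re.sub('c', 'X', text) replaces every occurrence of 'c' with 'X'.
Text: 'baebdecabccbedbada'
Scanning for 'c':
  pos 6: 'c' -> replacement #1
  pos 9: 'c' -> replacement #2
  pos 10: 'c' -> replacement #3
Total replacements: 3

3


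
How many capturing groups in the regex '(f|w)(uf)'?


To count capturing groups, count each '(' that starts a group.
Pattern: '(f|w)(uf)'
Walking through the pattern:
  Position 0: '(' -> group #1
  Position 5: '(' -> group #2
Total capturing groups: 2

2


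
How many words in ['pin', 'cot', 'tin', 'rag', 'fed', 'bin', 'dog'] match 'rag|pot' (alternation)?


Alternation 'rag|pot' matches either 'rag' or 'pot'.
Checking each word:
  'pin' -> no
  'cot' -> no
  'tin' -> no
  'rag' -> MATCH
  'fed' -> no
  'bin' -> no
  'dog' -> no
Matches: ['rag']
Count: 1

1


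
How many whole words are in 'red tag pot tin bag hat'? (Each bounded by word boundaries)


Word boundaries (\b) mark the start/end of each word.
Text: 'red tag pot tin bag hat'
Splitting by whitespace:
  Word 1: 'red'
  Word 2: 'tag'
  Word 3: 'pot'
  Word 4: 'tin'
  Word 5: 'bag'
  Word 6: 'hat'
Total whole words: 6

6


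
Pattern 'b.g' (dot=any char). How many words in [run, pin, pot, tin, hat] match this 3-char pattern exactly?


Pattern 'b.g' means: starts with 'b', any single char, ends with 'g'.
Checking each word (must be exactly 3 chars):
  'run' (len=3): no
  'pin' (len=3): no
  'pot' (len=3): no
  'tin' (len=3): no
  'hat' (len=3): no
Matching words: []
Total: 0

0


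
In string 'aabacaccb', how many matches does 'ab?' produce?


Pattern 'ab?' matches 'a' optionally followed by 'b'.
String: 'aabacaccb'
Scanning left to right for 'a' then checking next char:
  Match 1: 'a' (a not followed by b)
  Match 2: 'ab' (a followed by b)
  Match 3: 'a' (a not followed by b)
  Match 4: 'a' (a not followed by b)
Total matches: 4

4


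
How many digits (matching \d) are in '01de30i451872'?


\d matches any digit 0-9.
Scanning '01de30i451872':
  pos 0: '0' -> DIGIT
  pos 1: '1' -> DIGIT
  pos 4: '3' -> DIGIT
  pos 5: '0' -> DIGIT
  pos 7: '4' -> DIGIT
  pos 8: '5' -> DIGIT
  pos 9: '1' -> DIGIT
  pos 10: '8' -> DIGIT
  pos 11: '7' -> DIGIT
  pos 12: '2' -> DIGIT
Digits found: ['0', '1', '3', '0', '4', '5', '1', '8', '7', '2']
Total: 10

10


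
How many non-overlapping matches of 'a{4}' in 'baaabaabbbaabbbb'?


Pattern 'a{4}' matches exactly 4 consecutive a's (greedy, non-overlapping).
String: 'baaabaabbbaabbbb'
Scanning for runs of a's:
  Run at pos 1: 'aaa' (length 3) -> 0 match(es)
  Run at pos 5: 'aa' (length 2) -> 0 match(es)
  Run at pos 10: 'aa' (length 2) -> 0 match(es)
Matches found: []
Total: 0

0


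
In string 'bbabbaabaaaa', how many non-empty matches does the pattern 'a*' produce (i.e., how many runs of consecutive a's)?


Pattern 'a*' matches zero or more a's. We want non-empty runs of consecutive a's.
String: 'bbabbaabaaaa'
Walking through the string to find runs of a's:
  Run 1: positions 2-2 -> 'a'
  Run 2: positions 5-6 -> 'aa'
  Run 3: positions 8-11 -> 'aaaa'
Non-empty runs found: ['a', 'aa', 'aaaa']
Count: 3

3


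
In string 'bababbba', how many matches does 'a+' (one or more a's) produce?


Pattern 'a+' matches one or more consecutive a's.
String: 'bababbba'
Scanning for runs of a:
  Match 1: 'a' (length 1)
  Match 2: 'a' (length 1)
  Match 3: 'a' (length 1)
Total matches: 3

3


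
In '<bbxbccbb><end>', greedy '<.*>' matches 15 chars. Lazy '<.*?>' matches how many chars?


Greedy '<.*>' tries to match as MUCH as possible.
Lazy '<.*?>' tries to match as LITTLE as possible.

String: '<bbxbccbb><end>'
Greedy '<.*>' starts at first '<' and extends to the LAST '>': '<bbxbccbb><end>' (15 chars)
Lazy '<.*?>' starts at first '<' and stops at the FIRST '>': '<bbxbccbb>' (10 chars)

10


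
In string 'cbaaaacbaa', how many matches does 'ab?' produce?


Pattern 'ab?' matches 'a' optionally followed by 'b'.
String: 'cbaaaacbaa'
Scanning left to right for 'a' then checking next char:
  Match 1: 'a' (a not followed by b)
  Match 2: 'a' (a not followed by b)
  Match 3: 'a' (a not followed by b)
  Match 4: 'a' (a not followed by b)
  Match 5: 'a' (a not followed by b)
  Match 6: 'a' (a not followed by b)
Total matches: 6

6


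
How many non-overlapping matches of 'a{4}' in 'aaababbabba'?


Pattern 'a{4}' matches exactly 4 consecutive a's (greedy, non-overlapping).
String: 'aaababbabba'
Scanning for runs of a's:
  Run at pos 0: 'aaa' (length 3) -> 0 match(es)
  Run at pos 4: 'a' (length 1) -> 0 match(es)
  Run at pos 7: 'a' (length 1) -> 0 match(es)
  Run at pos 10: 'a' (length 1) -> 0 match(es)
Matches found: []
Total: 0

0


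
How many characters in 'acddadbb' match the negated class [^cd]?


Negated class [^cd] matches any char NOT in {c, d}
Scanning 'acddadbb':
  pos 0: 'a' -> MATCH
  pos 1: 'c' -> no (excluded)
  pos 2: 'd' -> no (excluded)
  pos 3: 'd' -> no (excluded)
  pos 4: 'a' -> MATCH
  pos 5: 'd' -> no (excluded)
  pos 6: 'b' -> MATCH
  pos 7: 'b' -> MATCH
Total matches: 4

4


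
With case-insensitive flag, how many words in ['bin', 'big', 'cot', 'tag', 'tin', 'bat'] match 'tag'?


Case-insensitive matching: compare each word's lowercase form to 'tag'.
  'bin' -> lower='bin' -> no
  'big' -> lower='big' -> no
  'cot' -> lower='cot' -> no
  'tag' -> lower='tag' -> MATCH
  'tin' -> lower='tin' -> no
  'bat' -> lower='bat' -> no
Matches: ['tag']
Count: 1

1


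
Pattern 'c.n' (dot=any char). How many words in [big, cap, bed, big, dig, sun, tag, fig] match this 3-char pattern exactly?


Pattern 'c.n' means: starts with 'c', any single char, ends with 'n'.
Checking each word (must be exactly 3 chars):
  'big' (len=3): no
  'cap' (len=3): no
  'bed' (len=3): no
  'big' (len=3): no
  'dig' (len=3): no
  'sun' (len=3): no
  'tag' (len=3): no
  'fig' (len=3): no
Matching words: []
Total: 0

0


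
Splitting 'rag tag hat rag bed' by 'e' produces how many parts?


Splitting by 'e' breaks the string at each occurrence of the separator.
Text: 'rag tag hat rag bed'
Parts after split:
  Part 1: 'rag tag hat rag b'
  Part 2: 'd'
Total parts: 2

2


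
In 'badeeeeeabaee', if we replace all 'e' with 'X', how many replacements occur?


re.sub('e', 'X', text) replaces every occurrence of 'e' with 'X'.
Text: 'badeeeeeabaee'
Scanning for 'e':
  pos 3: 'e' -> replacement #1
  pos 4: 'e' -> replacement #2
  pos 5: 'e' -> replacement #3
  pos 6: 'e' -> replacement #4
  pos 7: 'e' -> replacement #5
  pos 11: 'e' -> replacement #6
  pos 12: 'e' -> replacement #7
Total replacements: 7

7


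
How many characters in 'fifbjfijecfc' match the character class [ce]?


Character class [ce] matches any of: {c, e}
Scanning string 'fifbjfijecfc' character by character:
  pos 0: 'f' -> no
  pos 1: 'i' -> no
  pos 2: 'f' -> no
  pos 3: 'b' -> no
  pos 4: 'j' -> no
  pos 5: 'f' -> no
  pos 6: 'i' -> no
  pos 7: 'j' -> no
  pos 8: 'e' -> MATCH
  pos 9: 'c' -> MATCH
  pos 10: 'f' -> no
  pos 11: 'c' -> MATCH
Total matches: 3

3


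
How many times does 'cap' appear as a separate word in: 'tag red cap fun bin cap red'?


Scanning each word for exact match 'cap':
  Word 1: 'tag' -> no
  Word 2: 'red' -> no
  Word 3: 'cap' -> MATCH
  Word 4: 'fun' -> no
  Word 5: 'bin' -> no
  Word 6: 'cap' -> MATCH
  Word 7: 'red' -> no
Total matches: 2

2


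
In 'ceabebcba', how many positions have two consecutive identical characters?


Looking for consecutive identical characters in 'ceabebcba':
  pos 0-1: 'c' vs 'e' -> different
  pos 1-2: 'e' vs 'a' -> different
  pos 2-3: 'a' vs 'b' -> different
  pos 3-4: 'b' vs 'e' -> different
  pos 4-5: 'e' vs 'b' -> different
  pos 5-6: 'b' vs 'c' -> different
  pos 6-7: 'c' vs 'b' -> different
  pos 7-8: 'b' vs 'a' -> different
Consecutive identical pairs: []
Count: 0

0


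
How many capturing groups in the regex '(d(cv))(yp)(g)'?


To count capturing groups, count each '(' that starts a group.
Pattern: '(d(cv))(yp)(g)'
Walking through the pattern:
  Position 0: '(' -> group #1
  Position 2: '(' -> group #2
  Position 7: '(' -> group #3
  Position 11: '(' -> group #4
Total capturing groups: 4

4


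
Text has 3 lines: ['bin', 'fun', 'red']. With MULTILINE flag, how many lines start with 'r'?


With MULTILINE flag, ^ matches the start of each line.
Lines: ['bin', 'fun', 'red']
Checking which lines start with 'r':
  Line 1: 'bin' -> no
  Line 2: 'fun' -> no
  Line 3: 'red' -> MATCH
Matching lines: ['red']
Count: 1

1


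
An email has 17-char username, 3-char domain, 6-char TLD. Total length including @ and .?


An email address has format: username@domain.tld
Username length: 17
'@' character: 1
Domain length: 3
'.' character: 1
TLD length: 6
Total = 17 + 1 + 3 + 1 + 6 = 28

28


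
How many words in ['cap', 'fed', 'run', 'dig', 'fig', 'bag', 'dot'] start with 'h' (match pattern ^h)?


Pattern ^h anchors to start of word. Check which words begin with 'h':
  'cap' -> no
  'fed' -> no
  'run' -> no
  'dig' -> no
  'fig' -> no
  'bag' -> no
  'dot' -> no
Matching words: []
Count: 0

0


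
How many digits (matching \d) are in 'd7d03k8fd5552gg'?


\d matches any digit 0-9.
Scanning 'd7d03k8fd5552gg':
  pos 1: '7' -> DIGIT
  pos 3: '0' -> DIGIT
  pos 4: '3' -> DIGIT
  pos 6: '8' -> DIGIT
  pos 9: '5' -> DIGIT
  pos 10: '5' -> DIGIT
  pos 11: '5' -> DIGIT
  pos 12: '2' -> DIGIT
Digits found: ['7', '0', '3', '8', '5', '5', '5', '2']
Total: 8

8


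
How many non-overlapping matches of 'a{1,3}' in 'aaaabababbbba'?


Pattern 'a{1,3}' matches between 1 and 3 consecutive a's (greedy).
String: 'aaaabababbbba'
Finding runs of a's and applying greedy matching:
  Run at pos 0: 'aaaa' (length 4)
  Run at pos 5: 'a' (length 1)
  Run at pos 7: 'a' (length 1)
  Run at pos 12: 'a' (length 1)
Matches: ['aaa', 'a', 'a', 'a', 'a']
Count: 5

5


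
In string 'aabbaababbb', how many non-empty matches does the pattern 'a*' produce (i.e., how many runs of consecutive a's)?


Pattern 'a*' matches zero or more a's. We want non-empty runs of consecutive a's.
String: 'aabbaababbb'
Walking through the string to find runs of a's:
  Run 1: positions 0-1 -> 'aa'
  Run 2: positions 4-5 -> 'aa'
  Run 3: positions 7-7 -> 'a'
Non-empty runs found: ['aa', 'aa', 'a']
Count: 3

3


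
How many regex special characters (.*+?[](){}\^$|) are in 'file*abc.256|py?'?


Regex special characters are: . * + ? [ ] ( ) { } \ ^ $ |
Scanning 'file*abc.256|py?':
  pos 4: '*' -> SPECIAL
  pos 8: '.' -> SPECIAL
  pos 12: '|' -> SPECIAL
  pos 15: '?' -> SPECIAL
Special chars found: ['*', '.', '|', '?']
Total: 4

4


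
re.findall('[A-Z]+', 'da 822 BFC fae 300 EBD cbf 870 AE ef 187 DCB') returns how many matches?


Pattern '[A-Z]+' finds one or more uppercase letters.
Text: 'da 822 BFC fae 300 EBD cbf 870 AE ef 187 DCB'
Scanning for matches:
  Match 1: 'BFC'
  Match 2: 'EBD'
  Match 3: 'AE'
  Match 4: 'DCB'
Total matches: 4

4


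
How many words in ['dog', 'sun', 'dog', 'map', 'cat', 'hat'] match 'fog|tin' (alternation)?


Alternation 'fog|tin' matches either 'fog' or 'tin'.
Checking each word:
  'dog' -> no
  'sun' -> no
  'dog' -> no
  'map' -> no
  'cat' -> no
  'hat' -> no
Matches: []
Count: 0

0


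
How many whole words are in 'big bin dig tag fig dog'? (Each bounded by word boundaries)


Word boundaries (\b) mark the start/end of each word.
Text: 'big bin dig tag fig dog'
Splitting by whitespace:
  Word 1: 'big'
  Word 2: 'bin'
  Word 3: 'dig'
  Word 4: 'tag'
  Word 5: 'fig'
  Word 6: 'dog'
Total whole words: 6

6


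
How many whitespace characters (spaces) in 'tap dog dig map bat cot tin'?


\s matches whitespace characters (spaces, tabs, etc.).
Text: 'tap dog dig map bat cot tin'
This text has 7 words separated by spaces.
Number of spaces = number of words - 1 = 7 - 1 = 6

6


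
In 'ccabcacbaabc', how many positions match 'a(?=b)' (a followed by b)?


Lookahead 'a(?=b)' matches 'a' only when followed by 'b'.
String: 'ccabcacbaabc'
Checking each position where char is 'a':
  pos 2: 'a' -> MATCH (next='b')
  pos 5: 'a' -> no (next='c')
  pos 8: 'a' -> no (next='a')
  pos 9: 'a' -> MATCH (next='b')
Matching positions: [2, 9]
Count: 2

2


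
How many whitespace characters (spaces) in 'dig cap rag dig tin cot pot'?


\s matches whitespace characters (spaces, tabs, etc.).
Text: 'dig cap rag dig tin cot pot'
This text has 7 words separated by spaces.
Number of spaces = number of words - 1 = 7 - 1 = 6

6


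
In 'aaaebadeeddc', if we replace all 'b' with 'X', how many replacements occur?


re.sub('b', 'X', text) replaces every occurrence of 'b' with 'X'.
Text: 'aaaebadeeddc'
Scanning for 'b':
  pos 4: 'b' -> replacement #1
Total replacements: 1

1


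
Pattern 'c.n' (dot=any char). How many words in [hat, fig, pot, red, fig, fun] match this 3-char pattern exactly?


Pattern 'c.n' means: starts with 'c', any single char, ends with 'n'.
Checking each word (must be exactly 3 chars):
  'hat' (len=3): no
  'fig' (len=3): no
  'pot' (len=3): no
  'red' (len=3): no
  'fig' (len=3): no
  'fun' (len=3): no
Matching words: []
Total: 0

0


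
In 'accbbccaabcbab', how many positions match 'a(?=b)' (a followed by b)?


Lookahead 'a(?=b)' matches 'a' only when followed by 'b'.
String: 'accbbccaabcbab'
Checking each position where char is 'a':
  pos 0: 'a' -> no (next='c')
  pos 7: 'a' -> no (next='a')
  pos 8: 'a' -> MATCH (next='b')
  pos 12: 'a' -> MATCH (next='b')
Matching positions: [8, 12]
Count: 2

2


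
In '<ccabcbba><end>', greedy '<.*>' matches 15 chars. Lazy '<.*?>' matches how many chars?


Greedy '<.*>' tries to match as MUCH as possible.
Lazy '<.*?>' tries to match as LITTLE as possible.

String: '<ccabcbba><end>'
Greedy '<.*>' starts at first '<' and extends to the LAST '>': '<ccabcbba><end>' (15 chars)
Lazy '<.*?>' starts at first '<' and stops at the FIRST '>': '<ccabcbba>' (10 chars)

10


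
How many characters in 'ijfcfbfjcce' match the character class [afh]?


Character class [afh] matches any of: {a, f, h}
Scanning string 'ijfcfbfjcce' character by character:
  pos 0: 'i' -> no
  pos 1: 'j' -> no
  pos 2: 'f' -> MATCH
  pos 3: 'c' -> no
  pos 4: 'f' -> MATCH
  pos 5: 'b' -> no
  pos 6: 'f' -> MATCH
  pos 7: 'j' -> no
  pos 8: 'c' -> no
  pos 9: 'c' -> no
  pos 10: 'e' -> no
Total matches: 3

3


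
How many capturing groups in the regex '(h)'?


To count capturing groups, count each '(' that starts a group.
Pattern: '(h)'
Walking through the pattern:
  Position 0: '(' -> group #1
Total capturing groups: 1

1


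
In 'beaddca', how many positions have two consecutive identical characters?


Looking for consecutive identical characters in 'beaddca':
  pos 0-1: 'b' vs 'e' -> different
  pos 1-2: 'e' vs 'a' -> different
  pos 2-3: 'a' vs 'd' -> different
  pos 3-4: 'd' vs 'd' -> MATCH ('dd')
  pos 4-5: 'd' vs 'c' -> different
  pos 5-6: 'c' vs 'a' -> different
Consecutive identical pairs: ['dd']
Count: 1

1


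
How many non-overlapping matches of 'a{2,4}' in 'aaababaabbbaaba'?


Pattern 'a{2,4}' matches between 2 and 4 consecutive a's (greedy).
String: 'aaababaabbbaaba'
Finding runs of a's and applying greedy matching:
  Run at pos 0: 'aaa' (length 3)
  Run at pos 4: 'a' (length 1)
  Run at pos 6: 'aa' (length 2)
  Run at pos 11: 'aa' (length 2)
  Run at pos 14: 'a' (length 1)
Matches: ['aaa', 'aa', 'aa']
Count: 3

3


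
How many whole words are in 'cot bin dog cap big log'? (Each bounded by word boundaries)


Word boundaries (\b) mark the start/end of each word.
Text: 'cot bin dog cap big log'
Splitting by whitespace:
  Word 1: 'cot'
  Word 2: 'bin'
  Word 3: 'dog'
  Word 4: 'cap'
  Word 5: 'big'
  Word 6: 'log'
Total whole words: 6

6


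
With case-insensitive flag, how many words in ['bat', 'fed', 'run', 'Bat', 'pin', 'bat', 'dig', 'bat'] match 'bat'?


Case-insensitive matching: compare each word's lowercase form to 'bat'.
  'bat' -> lower='bat' -> MATCH
  'fed' -> lower='fed' -> no
  'run' -> lower='run' -> no
  'Bat' -> lower='bat' -> MATCH
  'pin' -> lower='pin' -> no
  'bat' -> lower='bat' -> MATCH
  'dig' -> lower='dig' -> no
  'bat' -> lower='bat' -> MATCH
Matches: ['bat', 'Bat', 'bat', 'bat']
Count: 4

4


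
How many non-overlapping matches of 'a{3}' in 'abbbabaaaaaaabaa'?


Pattern 'a{3}' matches exactly 3 consecutive a's (greedy, non-overlapping).
String: 'abbbabaaaaaaabaa'
Scanning for runs of a's:
  Run at pos 0: 'a' (length 1) -> 0 match(es)
  Run at pos 4: 'a' (length 1) -> 0 match(es)
  Run at pos 6: 'aaaaaaa' (length 7) -> 2 match(es)
  Run at pos 14: 'aa' (length 2) -> 0 match(es)
Matches found: ['aaa', 'aaa']
Total: 2

2


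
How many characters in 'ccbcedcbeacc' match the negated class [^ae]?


Negated class [^ae] matches any char NOT in {a, e}
Scanning 'ccbcedcbeacc':
  pos 0: 'c' -> MATCH
  pos 1: 'c' -> MATCH
  pos 2: 'b' -> MATCH
  pos 3: 'c' -> MATCH
  pos 4: 'e' -> no (excluded)
  pos 5: 'd' -> MATCH
  pos 6: 'c' -> MATCH
  pos 7: 'b' -> MATCH
  pos 8: 'e' -> no (excluded)
  pos 9: 'a' -> no (excluded)
  pos 10: 'c' -> MATCH
  pos 11: 'c' -> MATCH
Total matches: 9

9


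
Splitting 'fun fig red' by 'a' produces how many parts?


Splitting by 'a' breaks the string at each occurrence of the separator.
Text: 'fun fig red'
Parts after split:
  Part 1: 'fun fig red'
Total parts: 1

1


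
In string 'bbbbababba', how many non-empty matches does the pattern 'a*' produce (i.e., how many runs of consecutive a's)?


Pattern 'a*' matches zero or more a's. We want non-empty runs of consecutive a's.
String: 'bbbbababba'
Walking through the string to find runs of a's:
  Run 1: positions 4-4 -> 'a'
  Run 2: positions 6-6 -> 'a'
  Run 3: positions 9-9 -> 'a'
Non-empty runs found: ['a', 'a', 'a']
Count: 3

3


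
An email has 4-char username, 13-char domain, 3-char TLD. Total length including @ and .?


An email address has format: username@domain.tld
Username length: 4
'@' character: 1
Domain length: 13
'.' character: 1
TLD length: 3
Total = 4 + 1 + 13 + 1 + 3 = 22

22
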